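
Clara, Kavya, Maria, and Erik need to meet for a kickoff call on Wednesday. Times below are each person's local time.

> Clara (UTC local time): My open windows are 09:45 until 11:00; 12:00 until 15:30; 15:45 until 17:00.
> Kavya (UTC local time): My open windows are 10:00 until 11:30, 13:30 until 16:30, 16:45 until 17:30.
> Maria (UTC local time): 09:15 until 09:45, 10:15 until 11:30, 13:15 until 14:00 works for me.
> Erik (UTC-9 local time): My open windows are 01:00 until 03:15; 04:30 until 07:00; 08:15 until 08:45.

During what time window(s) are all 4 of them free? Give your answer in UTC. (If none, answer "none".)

10:15-11:00, 13:30-14:00

Clara in UTC: 09:45-11:00, 12:00-15:30, 15:45-17:00.
Kavya in UTC: 10:00-11:30, 13:30-16:30, 16:45-17:30.
Maria in UTC: 09:15-09:45, 10:15-11:30, 13:15-14:00.
Erik in UTC: 10:00-12:15, 13:30-16:00, 17:15-17:45 (add 9h to convert from UTC-9).
Clara ∩ Kavya: 10:00-11:00, 13:30-15:30, 15:45-16:30, 16:45-17:00.
Clara ∩ Kavya ∩ Maria: 10:15-11:00, 13:30-14:00.
Clara ∩ Kavya ∩ Maria ∩ Erik: 10:15-11:00, 13:30-14:00.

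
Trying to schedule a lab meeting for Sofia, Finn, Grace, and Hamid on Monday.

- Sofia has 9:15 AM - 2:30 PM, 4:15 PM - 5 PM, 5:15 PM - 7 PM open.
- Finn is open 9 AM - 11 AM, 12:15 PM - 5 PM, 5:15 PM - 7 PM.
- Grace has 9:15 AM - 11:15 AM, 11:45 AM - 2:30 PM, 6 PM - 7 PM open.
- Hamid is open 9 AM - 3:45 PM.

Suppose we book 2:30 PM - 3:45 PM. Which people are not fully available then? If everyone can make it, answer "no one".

Grace, Sofia

Sofia: not fully free for 14:30-15:45. Finn: free for 14:30-15:45. Grace: not fully free for 14:30-15:45. Hamid: free for 14:30-15:45.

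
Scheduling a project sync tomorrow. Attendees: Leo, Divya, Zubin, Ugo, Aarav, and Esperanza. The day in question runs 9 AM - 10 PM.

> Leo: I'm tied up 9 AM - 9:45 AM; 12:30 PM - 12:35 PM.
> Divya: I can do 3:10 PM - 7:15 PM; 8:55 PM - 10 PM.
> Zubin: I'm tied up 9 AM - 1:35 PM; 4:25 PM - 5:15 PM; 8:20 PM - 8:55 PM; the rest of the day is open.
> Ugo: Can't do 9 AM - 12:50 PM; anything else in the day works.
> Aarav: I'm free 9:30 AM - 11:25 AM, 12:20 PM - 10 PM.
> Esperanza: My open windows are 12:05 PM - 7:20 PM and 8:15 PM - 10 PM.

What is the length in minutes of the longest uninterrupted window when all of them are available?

120

Leo free: 09:45-12:30, 12:35-22:00 (invert busy blocks within the working day).
Divya free: 15:10-19:15, 20:55-22:00.
Zubin free: 13:35-16:25, 17:15-20:20, 20:55-22:00 (invert busy blocks within the working day).
Ugo free: 12:50-22:00 (invert busy blocks within the working day).
Aarav free: 09:30-11:25, 12:20-22:00.
Esperanza free: 12:05-19:20, 20:15-22:00.
Leo ∩ Divya: 15:10-19:15, 20:55-22:00.
Leo ∩ Divya ∩ Zubin: 15:10-16:25, 17:15-19:15, 20:55-22:00.
Leo ∩ Divya ∩ Zubin ∩ Ugo: 15:10-16:25, 17:15-19:15, 20:55-22:00.
Leo ∩ Divya ∩ Zubin ∩ Ugo ∩ Aarav: 15:10-16:25, 17:15-19:15, 20:55-22:00.
Leo ∩ Divya ∩ Zubin ∩ Ugo ∩ Aarav ∩ Esperanza: 15:10-16:25, 17:15-19:15, 20:55-22:00.
So the common availability across everyone is 15:10-16:25, 17:15-19:15, 20:55-22:00.
The longest is 17:15-19:15 at 120 minutes.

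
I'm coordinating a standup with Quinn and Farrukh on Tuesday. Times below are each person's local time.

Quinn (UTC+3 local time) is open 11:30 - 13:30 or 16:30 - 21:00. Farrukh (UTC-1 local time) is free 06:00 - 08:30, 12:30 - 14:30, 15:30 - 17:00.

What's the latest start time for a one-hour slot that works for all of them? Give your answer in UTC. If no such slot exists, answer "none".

17:00

Quinn in UTC: 08:30-10:30, 13:30-18:00 (subtract 3h to convert from UTC+3).
Farrukh in UTC: 07:00-09:30, 13:30-15:30, 16:30-18:00 (add 1h to convert from UTC-1).
Quinn ∩ Farrukh: 08:30-09:30, 13:30-15:30, 16:30-18:00.
The last common window of at least 60 minutes is 16:30-18:00; a 60-minute meeting can start as late as 17:00 and still end by 18:00.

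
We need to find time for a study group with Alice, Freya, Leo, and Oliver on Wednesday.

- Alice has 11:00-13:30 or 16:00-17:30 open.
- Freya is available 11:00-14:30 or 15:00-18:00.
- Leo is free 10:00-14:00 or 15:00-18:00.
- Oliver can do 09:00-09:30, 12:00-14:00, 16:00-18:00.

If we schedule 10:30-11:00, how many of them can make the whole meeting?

1

Leo can make the full 10:30-11:00 slot — that's 1.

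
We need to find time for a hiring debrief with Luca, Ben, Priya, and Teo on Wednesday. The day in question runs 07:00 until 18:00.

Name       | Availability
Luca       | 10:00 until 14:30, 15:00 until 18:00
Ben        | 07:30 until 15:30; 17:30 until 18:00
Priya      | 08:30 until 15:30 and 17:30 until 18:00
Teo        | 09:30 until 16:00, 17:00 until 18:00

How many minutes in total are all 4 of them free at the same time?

330

Luca ∩ Ben: 10:00-14:30, 15:00-15:30, 17:30-18:00.
Luca ∩ Ben ∩ Priya: 10:00-14:30, 15:00-15:30, 17:30-18:00.
Luca ∩ Ben ∩ Priya ∩ Teo: 10:00-14:30, 15:00-15:30, 17:30-18:00.
Those are the intersection windows.
Summing the common windows: 270 + 30 + 30 = 330 minutes.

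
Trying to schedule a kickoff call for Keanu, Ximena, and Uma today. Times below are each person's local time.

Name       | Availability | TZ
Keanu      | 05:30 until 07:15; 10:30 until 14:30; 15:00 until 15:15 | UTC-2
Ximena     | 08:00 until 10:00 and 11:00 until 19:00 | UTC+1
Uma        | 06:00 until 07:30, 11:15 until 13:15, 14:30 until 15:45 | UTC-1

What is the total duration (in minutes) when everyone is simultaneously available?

225

Keanu in UTC: 07:30-09:15, 12:30-16:30, 17:00-17:15 (add 2h to convert from UTC-2).
Ximena in UTC: 07:00-09:00, 10:00-18:00 (subtract 1h to convert from UTC+1).
Uma in UTC: 07:00-08:30, 12:15-14:15, 15:30-16:45 (add 1h to convert from UTC-1).
Keanu ∩ Ximena: 07:30-09:00, 12:30-16:30, 17:00-17:15.
Keanu ∩ Ximena ∩ Uma: 07:30-08:30, 12:30-14:15, 15:30-16:30.
Summing the common windows: 60 + 105 + 60 = 225 minutes.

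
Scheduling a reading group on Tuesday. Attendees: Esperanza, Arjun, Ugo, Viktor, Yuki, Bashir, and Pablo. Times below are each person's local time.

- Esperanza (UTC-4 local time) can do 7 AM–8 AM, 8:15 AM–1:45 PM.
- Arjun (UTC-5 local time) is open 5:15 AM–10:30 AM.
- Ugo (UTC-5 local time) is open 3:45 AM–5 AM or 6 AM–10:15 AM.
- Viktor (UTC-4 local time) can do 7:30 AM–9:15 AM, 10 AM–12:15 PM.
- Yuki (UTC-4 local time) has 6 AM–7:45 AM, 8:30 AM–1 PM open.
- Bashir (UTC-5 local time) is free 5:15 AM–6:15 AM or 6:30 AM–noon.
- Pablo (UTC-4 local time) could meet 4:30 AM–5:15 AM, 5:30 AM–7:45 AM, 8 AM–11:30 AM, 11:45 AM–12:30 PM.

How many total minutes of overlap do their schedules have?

135

Esperanza in UTC: 11:00-12:00, 12:15-17:45 (add 4h to convert from UTC-4).
Arjun in UTC: 10:15-15:30 (add 5h to convert from UTC-5).
Ugo in UTC: 08:45-10:00, 11:00-15:15 (add 5h to convert from UTC-5).
Viktor in UTC: 11:30-13:15, 14:00-16:15 (add 4h to convert from UTC-4).
Yuki in UTC: 10:00-11:45, 12:30-17:00 (add 4h to convert from UTC-4).
Bashir in UTC: 10:15-11:15, 11:30-17:00 (add 5h to convert from UTC-5).
Pablo in UTC: 08:30-09:15, 09:30-11:45, 12:00-15:30, 15:45-16:30 (add 4h to convert from UTC-4).
Esperanza ∩ Arjun: 11:00-12:00, 12:15-15:30.
Esperanza ∩ Arjun ∩ Ugo: 11:00-12:00, 12:15-15:15.
Esperanza ∩ Arjun ∩ Ugo ∩ Viktor: 11:30-12:00, 12:15-13:15, 14:00-15:15.
Esperanza ∩ Arjun ∩ Ugo ∩ Viktor ∩ Yuki: 11:30-11:45, 12:30-13:15, 14:00-15:15.
Esperanza ∩ Arjun ∩ Ugo ∩ Viktor ∩ Yuki ∩ Bashir: 11:30-11:45, 12:30-13:15, 14:00-15:15.
Esperanza ∩ Arjun ∩ Ugo ∩ Viktor ∩ Yuki ∩ Bashir ∩ Pablo: 11:30-11:45, 12:30-13:15, 14:00-15:15.
Those are the intersection windows.
Summing the common windows: 15 + 45 + 75 = 135 minutes.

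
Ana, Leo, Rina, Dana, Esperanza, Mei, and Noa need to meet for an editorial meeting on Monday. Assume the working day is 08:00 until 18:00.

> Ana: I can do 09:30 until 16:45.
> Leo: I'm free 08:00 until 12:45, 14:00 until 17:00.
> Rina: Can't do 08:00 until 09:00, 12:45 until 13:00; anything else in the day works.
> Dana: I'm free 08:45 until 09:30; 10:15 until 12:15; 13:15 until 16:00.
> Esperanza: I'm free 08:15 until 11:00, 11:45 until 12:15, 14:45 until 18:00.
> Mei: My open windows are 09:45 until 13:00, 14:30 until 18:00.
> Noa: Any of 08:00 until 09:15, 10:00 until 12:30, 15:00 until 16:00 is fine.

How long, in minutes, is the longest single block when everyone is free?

Ana free: 09:30-16:45.
Leo free: 08:00-12:45, 14:00-17:00.
Rina free: 09:00-12:45, 13:00-18:00 (invert busy blocks within the working day).
Dana free: 08:45-09:30, 10:15-12:15, 13:15-16:00.
Esperanza free: 08:15-11:00, 11:45-12:15, 14:45-18:00.
Mei free: 09:45-13:00, 14:30-18:00.
Noa free: 08:00-09:15, 10:00-12:30, 15:00-16:00.
Ana ∩ Leo: 09:30-12:45, 14:00-16:45.
Ana ∩ Leo ∩ Rina: 09:30-12:45, 14:00-16:45.
Ana ∩ Leo ∩ Rina ∩ Dana: 10:15-12:15, 14:00-16:00.
Ana ∩ Leo ∩ Rina ∩ Dana ∩ Esperanza: 10:15-11:00, 11:45-12:15, 14:45-16:00.
Ana ∩ Leo ∩ Rina ∩ Dana ∩ Esperanza ∩ Mei: 10:15-11:00, 11:45-12:15, 14:45-16:00.
Ana ∩ Leo ∩ Rina ∩ Dana ∩ Esperanza ∩ Mei ∩ Noa: 10:15-11:00, 11:45-12:15, 15:00-16:00.
Those are the intersection windows.
The longest is 15:00-16:00 at 60 minutes.

60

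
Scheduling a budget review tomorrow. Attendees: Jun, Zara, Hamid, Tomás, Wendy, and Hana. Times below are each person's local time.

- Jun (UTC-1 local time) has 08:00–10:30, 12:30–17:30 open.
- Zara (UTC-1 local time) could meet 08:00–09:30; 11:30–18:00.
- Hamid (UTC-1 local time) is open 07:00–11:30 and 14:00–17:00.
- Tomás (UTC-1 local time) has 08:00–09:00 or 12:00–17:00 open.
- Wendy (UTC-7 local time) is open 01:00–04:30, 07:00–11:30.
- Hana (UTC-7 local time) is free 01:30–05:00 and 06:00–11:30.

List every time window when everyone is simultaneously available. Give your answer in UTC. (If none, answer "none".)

09:00-10:00, 15:00-18:00

Jun in UTC: 09:00-11:30, 13:30-18:30 (add 1h to convert from UTC-1).
Zara in UTC: 09:00-10:30, 12:30-19:00 (add 1h to convert from UTC-1).
Hamid in UTC: 08:00-12:30, 15:00-18:00 (add 1h to convert from UTC-1).
Tomás in UTC: 09:00-10:00, 13:00-18:00 (add 1h to convert from UTC-1).
Wendy in UTC: 08:00-11:30, 14:00-18:30 (add 7h to convert from UTC-7).
Hana in UTC: 08:30-12:00, 13:00-18:30 (add 7h to convert from UTC-7).
Jun ∩ Zara: 09:00-10:30, 13:30-18:30.
Jun ∩ Zara ∩ Hamid: 09:00-10:30, 15:00-18:00.
Jun ∩ Zara ∩ Hamid ∩ Tomás: 09:00-10:00, 15:00-18:00.
Jun ∩ Zara ∩ Hamid ∩ Tomás ∩ Wendy: 09:00-10:00, 15:00-18:00.
Jun ∩ Zara ∩ Hamid ∩ Tomás ∩ Wendy ∩ Hana: 09:00-10:00, 15:00-18:00.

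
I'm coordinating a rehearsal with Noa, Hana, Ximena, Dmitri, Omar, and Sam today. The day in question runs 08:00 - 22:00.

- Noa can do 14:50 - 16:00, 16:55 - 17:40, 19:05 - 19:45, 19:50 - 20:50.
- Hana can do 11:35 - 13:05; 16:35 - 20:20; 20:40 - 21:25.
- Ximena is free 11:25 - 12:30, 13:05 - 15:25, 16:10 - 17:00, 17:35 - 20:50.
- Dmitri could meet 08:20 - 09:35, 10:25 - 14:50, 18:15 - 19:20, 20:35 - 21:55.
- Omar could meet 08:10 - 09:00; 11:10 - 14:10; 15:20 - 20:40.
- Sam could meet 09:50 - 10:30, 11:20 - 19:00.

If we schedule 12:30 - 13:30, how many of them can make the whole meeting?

Dmitri, Omar, and Sam can make the full 12:30-13:30 slot — that's 3.

3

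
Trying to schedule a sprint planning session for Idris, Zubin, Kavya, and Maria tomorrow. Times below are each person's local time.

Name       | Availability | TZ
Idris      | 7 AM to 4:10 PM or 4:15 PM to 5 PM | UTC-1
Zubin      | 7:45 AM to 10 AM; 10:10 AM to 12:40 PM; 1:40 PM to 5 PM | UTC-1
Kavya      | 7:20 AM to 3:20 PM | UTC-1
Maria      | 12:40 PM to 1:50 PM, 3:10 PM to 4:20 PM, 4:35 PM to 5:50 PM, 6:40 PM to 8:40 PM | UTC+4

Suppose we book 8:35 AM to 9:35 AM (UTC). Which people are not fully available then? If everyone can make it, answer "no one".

Idris in UTC: 08:00-17:10, 17:15-18:00 (add 1h to convert from UTC-1).
Zubin in UTC: 08:45-11:00, 11:10-13:40, 14:40-18:00 (add 1h to convert from UTC-1).
Kavya in UTC: 08:20-16:20 (add 1h to convert from UTC-1).
Maria in UTC: 08:40-09:50, 11:10-12:20, 12:35-13:50, 14:40-16:40 (subtract 4h to convert from UTC+4).
Idris: free for 08:35-09:35. Zubin: not fully free for 08:35-09:35. Kavya: free for 08:35-09:35. Maria: not fully free for 08:35-09:35.

Maria, Zubin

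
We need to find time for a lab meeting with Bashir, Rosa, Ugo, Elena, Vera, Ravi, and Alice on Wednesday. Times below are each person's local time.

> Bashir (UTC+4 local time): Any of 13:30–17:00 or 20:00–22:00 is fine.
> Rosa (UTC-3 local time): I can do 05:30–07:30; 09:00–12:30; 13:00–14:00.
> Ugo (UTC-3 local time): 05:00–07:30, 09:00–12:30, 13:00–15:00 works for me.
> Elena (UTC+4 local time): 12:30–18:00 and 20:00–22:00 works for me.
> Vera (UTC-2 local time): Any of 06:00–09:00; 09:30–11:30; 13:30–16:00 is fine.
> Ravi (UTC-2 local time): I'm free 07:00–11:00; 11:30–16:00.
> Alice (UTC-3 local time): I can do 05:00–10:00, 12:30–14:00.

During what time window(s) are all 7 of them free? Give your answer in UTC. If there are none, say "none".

Bashir in UTC: 09:30-13:00, 16:00-18:00 (subtract 4h to convert from UTC+4).
Rosa in UTC: 08:30-10:30, 12:00-15:30, 16:00-17:00 (add 3h to convert from UTC-3).
Ugo in UTC: 08:00-10:30, 12:00-15:30, 16:00-18:00 (add 3h to convert from UTC-3).
Elena in UTC: 08:30-14:00, 16:00-18:00 (subtract 4h to convert from UTC+4).
Vera in UTC: 08:00-11:00, 11:30-13:30, 15:30-18:00 (add 2h to convert from UTC-2).
Ravi in UTC: 09:00-13:00, 13:30-18:00 (add 2h to convert from UTC-2).
Alice in UTC: 08:00-13:00, 15:30-17:00 (add 3h to convert from UTC-3).
Bashir ∩ Rosa: 09:30-10:30, 12:00-13:00, 16:00-17:00.
Bashir ∩ Rosa ∩ Ugo: 09:30-10:30, 12:00-13:00, 16:00-17:00.
Bashir ∩ Rosa ∩ Ugo ∩ Elena: 09:30-10:30, 12:00-13:00, 16:00-17:00.
Bashir ∩ Rosa ∩ Ugo ∩ Elena ∩ Vera: 09:30-10:30, 12:00-13:00, 16:00-17:00.
Bashir ∩ Rosa ∩ Ugo ∩ Elena ∩ Vera ∩ Ravi: 09:30-10:30, 12:00-13:00, 16:00-17:00.
Bashir ∩ Rosa ∩ Ugo ∩ Elena ∩ Vera ∩ Ravi ∩ Alice: 09:30-10:30, 12:00-13:00, 16:00-17:00.
So the common availability across everyone is 09:30-10:30, 12:00-13:00, 16:00-17:00.

09:30-10:30, 12:00-13:00, 16:00-17:00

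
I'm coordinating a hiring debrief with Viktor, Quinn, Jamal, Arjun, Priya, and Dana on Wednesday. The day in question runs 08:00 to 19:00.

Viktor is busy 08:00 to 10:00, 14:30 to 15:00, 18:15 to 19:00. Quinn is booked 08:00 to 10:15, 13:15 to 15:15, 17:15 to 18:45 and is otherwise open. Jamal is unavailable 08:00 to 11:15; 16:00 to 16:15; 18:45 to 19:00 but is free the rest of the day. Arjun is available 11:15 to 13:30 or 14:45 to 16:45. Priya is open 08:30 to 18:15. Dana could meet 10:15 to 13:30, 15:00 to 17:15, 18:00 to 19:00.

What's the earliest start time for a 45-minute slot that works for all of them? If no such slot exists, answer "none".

11:15

Viktor free: 10:00-14:30, 15:00-18:15 (invert busy blocks within the working day).
Quinn free: 10:15-13:15, 15:15-17:15, 18:45-19:00 (invert busy blocks within the working day).
Jamal free: 11:15-16:00, 16:15-18:45 (invert busy blocks within the working day).
Arjun free: 11:15-13:30, 14:45-16:45.
Priya free: 08:30-18:15.
Dana free: 10:15-13:30, 15:00-17:15, 18:00-19:00.
Viktor ∩ Quinn: 10:15-13:15, 15:15-17:15.
Viktor ∩ Quinn ∩ Jamal: 11:15-13:15, 15:15-16:00, 16:15-17:15.
Viktor ∩ Quinn ∩ Jamal ∩ Arjun: 11:15-13:15, 15:15-16:00, 16:15-16:45.
Viktor ∩ Quinn ∩ Jamal ∩ Arjun ∩ Priya: 11:15-13:15, 15:15-16:00, 16:15-16:45.
Viktor ∩ Quinn ∩ Jamal ∩ Arjun ∩ Priya ∩ Dana: 11:15-13:15, 15:15-16:00, 16:15-16:45.
The first common window of at least 45 minutes is 11:15-13:15, so the earliest start is 11:15.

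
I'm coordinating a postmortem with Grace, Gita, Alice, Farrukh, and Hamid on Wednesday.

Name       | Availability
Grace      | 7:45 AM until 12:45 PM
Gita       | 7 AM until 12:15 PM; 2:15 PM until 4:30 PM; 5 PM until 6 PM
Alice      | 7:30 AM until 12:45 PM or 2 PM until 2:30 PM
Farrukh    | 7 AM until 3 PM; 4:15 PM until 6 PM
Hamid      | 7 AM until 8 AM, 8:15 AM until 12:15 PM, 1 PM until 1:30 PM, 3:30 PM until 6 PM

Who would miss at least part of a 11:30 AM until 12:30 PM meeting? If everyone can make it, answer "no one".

Gita, Hamid

Grace: free for 11:30-12:30. Gita: not fully free for 11:30-12:30. Alice: free for 11:30-12:30. Farrukh: free for 11:30-12:30. Hamid: not fully free for 11:30-12:30.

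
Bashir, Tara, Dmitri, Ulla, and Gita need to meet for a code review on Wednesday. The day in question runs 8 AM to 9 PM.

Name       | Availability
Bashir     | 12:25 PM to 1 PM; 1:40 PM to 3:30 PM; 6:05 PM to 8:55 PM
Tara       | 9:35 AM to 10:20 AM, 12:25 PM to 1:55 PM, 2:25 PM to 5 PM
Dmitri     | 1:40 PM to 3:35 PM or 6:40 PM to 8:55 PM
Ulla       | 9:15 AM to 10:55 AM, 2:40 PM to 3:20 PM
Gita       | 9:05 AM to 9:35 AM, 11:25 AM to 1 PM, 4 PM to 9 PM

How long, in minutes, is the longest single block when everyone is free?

0

Bashir ∩ Tara: 12:25-13:00, 13:40-13:55, 14:25-15:30.
Bashir ∩ Tara ∩ Dmitri: 13:40-13:55, 14:25-15:30.
Bashir ∩ Tara ∩ Dmitri ∩ Ulla: 14:40-15:20.
Bashir ∩ Tara ∩ Dmitri ∩ Ulla ∩ Gita: ∅.
There is no time when everyone is free.
No common window exists, so the longest block is 0 minutes.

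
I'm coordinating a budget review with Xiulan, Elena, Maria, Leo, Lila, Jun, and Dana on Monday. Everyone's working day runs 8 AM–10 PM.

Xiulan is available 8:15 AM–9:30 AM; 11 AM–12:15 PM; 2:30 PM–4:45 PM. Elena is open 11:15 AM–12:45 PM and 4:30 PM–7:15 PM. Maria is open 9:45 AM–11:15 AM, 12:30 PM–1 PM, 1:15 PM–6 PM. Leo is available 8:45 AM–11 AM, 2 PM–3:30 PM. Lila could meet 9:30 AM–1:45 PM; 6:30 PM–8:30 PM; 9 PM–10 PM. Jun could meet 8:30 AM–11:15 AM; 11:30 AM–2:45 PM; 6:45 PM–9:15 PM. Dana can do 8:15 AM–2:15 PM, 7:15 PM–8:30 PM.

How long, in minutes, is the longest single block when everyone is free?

0

Xiulan ∩ Elena: 11:15-12:15, 16:30-16:45.
Xiulan ∩ Elena ∩ Maria: 16:30-16:45.
Xiulan ∩ Elena ∩ Maria ∩ Leo: ∅.
Xiulan ∩ Elena ∩ Maria ∩ Leo ∩ Lila: ∅.
Xiulan ∩ Elena ∩ Maria ∩ Leo ∩ Lila ∩ Jun: ∅.
Xiulan ∩ Elena ∩ Maria ∩ Leo ∩ Lila ∩ Jun ∩ Dana: ∅.
There is no time when everyone is free.
No common window exists, so the longest block is 0 minutes.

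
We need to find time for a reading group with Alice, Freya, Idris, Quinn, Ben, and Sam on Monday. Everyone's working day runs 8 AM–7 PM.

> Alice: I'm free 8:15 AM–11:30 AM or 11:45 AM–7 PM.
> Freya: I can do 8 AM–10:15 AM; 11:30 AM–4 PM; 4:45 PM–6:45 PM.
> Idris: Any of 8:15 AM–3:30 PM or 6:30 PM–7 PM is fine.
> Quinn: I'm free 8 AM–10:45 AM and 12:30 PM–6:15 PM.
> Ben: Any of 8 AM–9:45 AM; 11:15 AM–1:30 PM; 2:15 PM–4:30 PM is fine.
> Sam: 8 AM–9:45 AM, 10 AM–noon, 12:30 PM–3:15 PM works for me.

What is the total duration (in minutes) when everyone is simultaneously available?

210

Alice ∩ Freya: 08:15-10:15, 11:45-16:00, 16:45-18:45.
Alice ∩ Freya ∩ Idris: 08:15-10:15, 11:45-15:30, 18:30-18:45.
Alice ∩ Freya ∩ Idris ∩ Quinn: 08:15-10:15, 12:30-15:30.
Alice ∩ Freya ∩ Idris ∩ Quinn ∩ Ben: 08:15-09:45, 12:30-13:30, 14:15-15:30.
Alice ∩ Freya ∩ Idris ∩ Quinn ∩ Ben ∩ Sam: 08:15-09:45, 12:30-13:30, 14:15-15:15.
Summing the common windows: 90 + 60 + 60 = 210 minutes.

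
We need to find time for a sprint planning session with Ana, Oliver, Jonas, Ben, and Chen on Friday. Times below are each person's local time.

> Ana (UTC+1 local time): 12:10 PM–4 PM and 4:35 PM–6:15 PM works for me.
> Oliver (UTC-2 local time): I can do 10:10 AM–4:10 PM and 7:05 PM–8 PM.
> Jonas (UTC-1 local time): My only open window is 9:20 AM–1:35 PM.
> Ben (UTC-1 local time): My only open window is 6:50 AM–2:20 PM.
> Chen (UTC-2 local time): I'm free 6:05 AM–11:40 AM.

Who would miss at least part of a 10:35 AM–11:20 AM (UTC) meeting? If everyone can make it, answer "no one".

Ana, Oliver

Ana in UTC: 11:10-15:00, 15:35-17:15 (subtract 1h to convert from UTC+1).
Oliver in UTC: 12:10-18:10, 21:05-22:00 (add 2h to convert from UTC-2).
Jonas in UTC: 10:20-14:35 (add 1h to convert from UTC-1).
Ben in UTC: 07:50-15:20 (add 1h to convert from UTC-1).
Chen in UTC: 08:05-13:40 (add 2h to convert from UTC-2).
Ana: not fully free for 10:35-11:20. Oliver: not fully free for 10:35-11:20. Jonas: free for 10:35-11:20. Ben: free for 10:35-11:20. Chen: free for 10:35-11:20.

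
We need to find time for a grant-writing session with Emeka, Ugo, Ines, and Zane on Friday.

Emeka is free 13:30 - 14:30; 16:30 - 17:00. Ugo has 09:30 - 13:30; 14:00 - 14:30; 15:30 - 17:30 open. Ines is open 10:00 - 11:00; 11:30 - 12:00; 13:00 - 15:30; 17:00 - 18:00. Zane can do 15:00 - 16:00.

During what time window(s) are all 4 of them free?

none

Emeka ∩ Ugo: 14:00-14:30, 16:30-17:00.
Emeka ∩ Ugo ∩ Ines: 14:00-14:30.
Emeka ∩ Ugo ∩ Ines ∩ Zane: ∅.
There is no time when everyone is free.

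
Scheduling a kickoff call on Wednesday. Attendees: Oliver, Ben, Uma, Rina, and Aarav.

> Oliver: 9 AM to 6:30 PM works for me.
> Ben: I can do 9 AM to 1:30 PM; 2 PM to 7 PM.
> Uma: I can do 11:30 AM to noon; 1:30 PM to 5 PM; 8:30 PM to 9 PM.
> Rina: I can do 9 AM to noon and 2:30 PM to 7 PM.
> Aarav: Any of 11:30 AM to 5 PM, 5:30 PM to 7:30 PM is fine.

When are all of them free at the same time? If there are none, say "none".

11:30-12:00, 14:30-17:00

Oliver ∩ Ben: 09:00-13:30, 14:00-18:30.
Oliver ∩ Ben ∩ Uma: 11:30-12:00, 14:00-17:00.
Oliver ∩ Ben ∩ Uma ∩ Rina: 11:30-12:00, 14:30-17:00.
Oliver ∩ Ben ∩ Uma ∩ Rina ∩ Aarav: 11:30-12:00, 14:30-17:00.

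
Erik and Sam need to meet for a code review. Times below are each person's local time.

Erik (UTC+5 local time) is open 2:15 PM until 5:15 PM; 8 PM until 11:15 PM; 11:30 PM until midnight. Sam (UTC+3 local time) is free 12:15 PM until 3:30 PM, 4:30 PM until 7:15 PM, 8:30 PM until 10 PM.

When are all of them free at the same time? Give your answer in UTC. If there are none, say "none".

Erik in UTC: 09:15-12:15, 15:00-18:15, 18:30-19:00 (subtract 5h to convert from UTC+5).
Sam in UTC: 09:15-12:30, 13:30-16:15, 17:30-19:00 (subtract 3h to convert from UTC+3).
Erik ∩ Sam: 09:15-12:15, 15:00-16:15, 17:30-18:15, 18:30-19:00.
So the common availability across everyone is 09:15-12:15, 15:00-16:15, 17:30-18:15, 18:30-19:00.

09:15-12:15, 15:00-16:15, 17:30-18:15, 18:30-19:00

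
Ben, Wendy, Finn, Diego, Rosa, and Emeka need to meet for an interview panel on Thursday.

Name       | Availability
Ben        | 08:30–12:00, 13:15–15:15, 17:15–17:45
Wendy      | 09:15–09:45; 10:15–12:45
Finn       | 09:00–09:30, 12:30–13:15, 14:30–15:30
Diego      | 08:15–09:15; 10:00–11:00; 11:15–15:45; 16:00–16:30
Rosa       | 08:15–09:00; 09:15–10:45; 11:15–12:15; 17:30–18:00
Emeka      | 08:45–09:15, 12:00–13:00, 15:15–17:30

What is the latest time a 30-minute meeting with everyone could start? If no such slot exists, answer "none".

Ben ∩ Wendy: 09:15-09:45, 10:15-12:00.
Ben ∩ Wendy ∩ Finn: 09:15-09:30.
Ben ∩ Wendy ∩ Finn ∩ Diego: ∅.
Ben ∩ Wendy ∩ Finn ∩ Diego ∩ Rosa: ∅.
Ben ∩ Wendy ∩ Finn ∩ Diego ∩ Rosa ∩ Emeka: ∅.
There is no time when everyone is free.
No common window is at least 30 minutes long.

none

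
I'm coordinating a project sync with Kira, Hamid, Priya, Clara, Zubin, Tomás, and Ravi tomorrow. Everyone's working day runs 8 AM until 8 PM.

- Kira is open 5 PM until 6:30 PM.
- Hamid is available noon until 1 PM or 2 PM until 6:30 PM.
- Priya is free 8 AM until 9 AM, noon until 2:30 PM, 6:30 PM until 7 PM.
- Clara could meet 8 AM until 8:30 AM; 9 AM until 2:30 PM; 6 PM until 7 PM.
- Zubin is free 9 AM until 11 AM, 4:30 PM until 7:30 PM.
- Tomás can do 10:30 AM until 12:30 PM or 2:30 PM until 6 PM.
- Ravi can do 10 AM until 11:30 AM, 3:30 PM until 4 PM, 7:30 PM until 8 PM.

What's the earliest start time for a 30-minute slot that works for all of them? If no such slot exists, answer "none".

Kira ∩ Hamid: 17:00-18:30.
Kira ∩ Hamid ∩ Priya: ∅.
Kira ∩ Hamid ∩ Priya ∩ Clara: ∅.
Kira ∩ Hamid ∩ Priya ∩ Clara ∩ Zubin: ∅.
Kira ∩ Hamid ∩ Priya ∩ Clara ∩ Zubin ∩ Tomás: ∅.
Kira ∩ Hamid ∩ Priya ∩ Clara ∩ Zubin ∩ Tomás ∩ Ravi: ∅.
There is no time when everyone is free.
No common window is at least 30 minutes long.

none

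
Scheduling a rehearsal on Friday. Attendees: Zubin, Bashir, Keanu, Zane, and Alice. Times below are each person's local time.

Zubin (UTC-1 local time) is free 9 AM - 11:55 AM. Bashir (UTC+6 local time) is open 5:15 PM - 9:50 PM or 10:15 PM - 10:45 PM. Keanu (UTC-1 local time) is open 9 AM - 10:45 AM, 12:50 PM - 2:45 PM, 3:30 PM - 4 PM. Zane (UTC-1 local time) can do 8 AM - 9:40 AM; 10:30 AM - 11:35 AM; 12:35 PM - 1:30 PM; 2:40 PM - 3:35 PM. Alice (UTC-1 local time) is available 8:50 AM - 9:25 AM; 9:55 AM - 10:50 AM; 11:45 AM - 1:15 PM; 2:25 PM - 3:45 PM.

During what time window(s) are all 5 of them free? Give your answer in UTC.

11:30-11:45

Zubin in UTC: 10:00-12:55 (add 1h to convert from UTC-1).
Bashir in UTC: 11:15-15:50, 16:15-16:45 (subtract 6h to convert from UTC+6).
Keanu in UTC: 10:00-11:45, 13:50-15:45, 16:30-17:00 (add 1h to convert from UTC-1).
Zane in UTC: 09:00-10:40, 11:30-12:35, 13:35-14:30, 15:40-16:35 (add 1h to convert from UTC-1).
Alice in UTC: 09:50-10:25, 10:55-11:50, 12:45-14:15, 15:25-16:45 (add 1h to convert from UTC-1).
Zubin ∩ Bashir: 11:15-12:55.
Zubin ∩ Bashir ∩ Keanu: 11:15-11:45.
Zubin ∩ Bashir ∩ Keanu ∩ Zane: 11:30-11:45.
Zubin ∩ Bashir ∩ Keanu ∩ Zane ∩ Alice: 11:30-11:45.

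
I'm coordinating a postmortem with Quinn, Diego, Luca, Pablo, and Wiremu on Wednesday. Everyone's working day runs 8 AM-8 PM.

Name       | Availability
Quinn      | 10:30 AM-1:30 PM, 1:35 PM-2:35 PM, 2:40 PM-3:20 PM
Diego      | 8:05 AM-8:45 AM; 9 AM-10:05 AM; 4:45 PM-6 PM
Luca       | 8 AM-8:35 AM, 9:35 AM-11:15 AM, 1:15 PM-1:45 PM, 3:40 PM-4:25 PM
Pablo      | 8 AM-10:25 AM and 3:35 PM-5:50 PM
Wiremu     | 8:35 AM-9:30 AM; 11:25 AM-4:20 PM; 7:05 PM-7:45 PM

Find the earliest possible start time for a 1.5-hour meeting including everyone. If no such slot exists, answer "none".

none

Quinn ∩ Diego: ∅.
Quinn ∩ Diego ∩ Luca: ∅.
Quinn ∩ Diego ∩ Luca ∩ Pablo: ∅.
Quinn ∩ Diego ∩ Luca ∩ Pablo ∩ Wiremu: ∅.
There is no time when everyone is free.
No common window is at least 90 minutes long.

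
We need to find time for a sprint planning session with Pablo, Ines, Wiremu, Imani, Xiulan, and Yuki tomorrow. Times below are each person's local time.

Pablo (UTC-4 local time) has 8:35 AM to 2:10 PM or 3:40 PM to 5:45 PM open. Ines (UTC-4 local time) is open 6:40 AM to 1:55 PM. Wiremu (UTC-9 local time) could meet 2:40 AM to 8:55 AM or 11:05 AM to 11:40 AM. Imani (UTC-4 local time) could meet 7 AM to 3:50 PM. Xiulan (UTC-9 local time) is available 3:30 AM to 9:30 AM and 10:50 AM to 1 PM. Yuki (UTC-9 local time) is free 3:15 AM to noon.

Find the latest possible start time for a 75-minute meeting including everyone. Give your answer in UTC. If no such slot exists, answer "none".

Pablo in UTC: 12:35-18:10, 19:40-21:45 (add 4h to convert from UTC-4).
Ines in UTC: 10:40-17:55 (add 4h to convert from UTC-4).
Wiremu in UTC: 11:40-17:55, 20:05-20:40 (add 9h to convert from UTC-9).
Imani in UTC: 11:00-19:50 (add 4h to convert from UTC-4).
Xiulan in UTC: 12:30-18:30, 19:50-22:00 (add 9h to convert from UTC-9).
Yuki in UTC: 12:15-21:00 (add 9h to convert from UTC-9).
Pablo ∩ Ines: 12:35-17:55.
Pablo ∩ Ines ∩ Wiremu: 12:35-17:55.
Pablo ∩ Ines ∩ Wiremu ∩ Imani: 12:35-17:55.
Pablo ∩ Ines ∩ Wiremu ∩ Imani ∩ Xiulan: 12:35-17:55.
Pablo ∩ Ines ∩ Wiremu ∩ Imani ∩ Xiulan ∩ Yuki: 12:35-17:55.
So the common availability across everyone is 12:35-17:55.
The last common window of at least 75 minutes is 12:35-17:55; a 75-minute meeting can start as late as 16:40 and still end by 17:55.

16:40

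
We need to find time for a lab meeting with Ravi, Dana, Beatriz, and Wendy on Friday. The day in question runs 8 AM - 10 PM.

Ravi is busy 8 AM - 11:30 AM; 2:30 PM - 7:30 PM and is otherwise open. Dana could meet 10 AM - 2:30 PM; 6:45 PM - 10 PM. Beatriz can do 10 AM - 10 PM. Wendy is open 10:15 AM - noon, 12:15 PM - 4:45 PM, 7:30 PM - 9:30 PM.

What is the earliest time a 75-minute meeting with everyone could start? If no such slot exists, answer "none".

Ravi free: 11:30-14:30, 19:30-22:00 (invert busy blocks within the working day).
Dana free: 10:00-14:30, 18:45-22:00.
Beatriz free: 10:00-22:00.
Wendy free: 10:15-12:00, 12:15-16:45, 19:30-21:30.
Ravi ∩ Dana: 11:30-14:30, 19:30-22:00.
Ravi ∩ Dana ∩ Beatriz: 11:30-14:30, 19:30-22:00.
Ravi ∩ Dana ∩ Beatriz ∩ Wendy: 11:30-12:00, 12:15-14:30, 19:30-21:30.
So the common availability across everyone is 11:30-12:00, 12:15-14:30, 19:30-21:30.
The first common window of at least 75 minutes is 12:15-14:30, so the earliest start is 12:15.

12:15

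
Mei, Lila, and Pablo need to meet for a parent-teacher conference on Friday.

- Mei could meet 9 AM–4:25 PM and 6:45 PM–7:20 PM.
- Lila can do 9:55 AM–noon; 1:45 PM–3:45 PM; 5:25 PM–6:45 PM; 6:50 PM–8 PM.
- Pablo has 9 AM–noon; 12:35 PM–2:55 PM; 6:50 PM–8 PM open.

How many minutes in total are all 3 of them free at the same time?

Mei ∩ Lila: 09:55-12:00, 13:45-15:45, 18:50-19:20.
Mei ∩ Lila ∩ Pablo: 09:55-12:00, 13:45-14:55, 18:50-19:20.
Those are the intersection windows.
Summing the common windows: 125 + 70 + 30 = 225 minutes.

225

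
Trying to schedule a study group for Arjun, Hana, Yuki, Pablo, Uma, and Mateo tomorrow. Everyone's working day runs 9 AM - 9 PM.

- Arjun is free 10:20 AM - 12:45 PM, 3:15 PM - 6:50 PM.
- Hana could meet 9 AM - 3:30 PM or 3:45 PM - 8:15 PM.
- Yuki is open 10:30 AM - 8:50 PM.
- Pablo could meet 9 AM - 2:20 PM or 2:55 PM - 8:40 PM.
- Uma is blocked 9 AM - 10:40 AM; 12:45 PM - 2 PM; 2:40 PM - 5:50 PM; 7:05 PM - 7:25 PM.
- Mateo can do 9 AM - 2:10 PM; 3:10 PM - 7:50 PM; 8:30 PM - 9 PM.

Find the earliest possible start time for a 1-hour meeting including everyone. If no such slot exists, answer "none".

Arjun free: 10:20-12:45, 15:15-18:50.
Hana free: 09:00-15:30, 15:45-20:15.
Yuki free: 10:30-20:50.
Pablo free: 09:00-14:20, 14:55-20:40.
Uma free: 10:40-12:45, 14:00-14:40, 17:50-19:05, 19:25-21:00 (invert busy blocks within the working day).
Mateo free: 09:00-14:10, 15:10-19:50, 20:30-21:00.
Arjun ∩ Hana: 10:20-12:45, 15:15-15:30, 15:45-18:50.
Arjun ∩ Hana ∩ Yuki: 10:30-12:45, 15:15-15:30, 15:45-18:50.
Arjun ∩ Hana ∩ Yuki ∩ Pablo: 10:30-12:45, 15:15-15:30, 15:45-18:50.
Arjun ∩ Hana ∩ Yuki ∩ Pablo ∩ Uma: 10:40-12:45, 17:50-18:50.
Arjun ∩ Hana ∩ Yuki ∩ Pablo ∩ Uma ∩ Mateo: 10:40-12:45, 17:50-18:50.
So the common availability across everyone is 10:40-12:45, 17:50-18:50.
The first common window of at least 60 minutes is 10:40-12:45, so the earliest start is 10:40.

10:40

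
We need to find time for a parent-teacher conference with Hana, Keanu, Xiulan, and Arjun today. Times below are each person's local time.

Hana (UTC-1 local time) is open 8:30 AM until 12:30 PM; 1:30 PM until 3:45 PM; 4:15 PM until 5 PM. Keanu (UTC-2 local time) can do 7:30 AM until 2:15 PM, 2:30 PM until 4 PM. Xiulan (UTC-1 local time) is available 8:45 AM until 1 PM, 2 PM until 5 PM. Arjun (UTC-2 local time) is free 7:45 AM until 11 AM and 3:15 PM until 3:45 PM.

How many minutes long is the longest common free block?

195

Hana in UTC: 09:30-13:30, 14:30-16:45, 17:15-18:00 (add 1h to convert from UTC-1).
Keanu in UTC: 09:30-16:15, 16:30-18:00 (add 2h to convert from UTC-2).
Xiulan in UTC: 09:45-14:00, 15:00-18:00 (add 1h to convert from UTC-1).
Arjun in UTC: 09:45-13:00, 17:15-17:45 (add 2h to convert from UTC-2).
Hana ∩ Keanu: 09:30-13:30, 14:30-16:15, 16:30-16:45, 17:15-18:00.
Hana ∩ Keanu ∩ Xiulan: 09:45-13:30, 15:00-16:15, 16:30-16:45, 17:15-18:00.
Hana ∩ Keanu ∩ Xiulan ∩ Arjun: 09:45-13:00, 17:15-17:45.
The longest is 09:45-13:00 at 195 minutes.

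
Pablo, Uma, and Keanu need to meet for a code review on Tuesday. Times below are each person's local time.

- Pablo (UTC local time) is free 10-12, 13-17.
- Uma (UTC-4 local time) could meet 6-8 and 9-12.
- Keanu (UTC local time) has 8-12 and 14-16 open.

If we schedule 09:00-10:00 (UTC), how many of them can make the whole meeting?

1

Pablo in UTC: 10:00-12:00, 13:00-17:00.
Uma in UTC: 10:00-12:00, 13:00-16:00 (add 4h to convert from UTC-4).
Keanu in UTC: 08:00-12:00, 14:00-16:00.
Keanu can make the full 09:00-10:00 slot — that's 1.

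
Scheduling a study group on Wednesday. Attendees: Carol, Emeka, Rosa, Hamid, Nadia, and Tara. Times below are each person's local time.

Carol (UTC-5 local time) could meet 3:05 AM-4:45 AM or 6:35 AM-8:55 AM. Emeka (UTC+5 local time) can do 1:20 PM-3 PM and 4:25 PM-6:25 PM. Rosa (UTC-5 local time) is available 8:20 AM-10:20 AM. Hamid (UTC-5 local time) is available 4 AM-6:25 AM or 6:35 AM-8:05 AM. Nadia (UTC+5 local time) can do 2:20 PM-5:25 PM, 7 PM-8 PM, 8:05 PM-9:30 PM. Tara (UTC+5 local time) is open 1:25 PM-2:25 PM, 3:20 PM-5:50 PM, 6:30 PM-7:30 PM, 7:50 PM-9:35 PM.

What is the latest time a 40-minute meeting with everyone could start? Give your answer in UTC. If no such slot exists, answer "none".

Carol in UTC: 08:05-09:45, 11:35-13:55 (add 5h to convert from UTC-5).
Emeka in UTC: 08:20-10:00, 11:25-13:25 (subtract 5h to convert from UTC+5).
Rosa in UTC: 13:20-15:20 (add 5h to convert from UTC-5).
Hamid in UTC: 09:00-11:25, 11:35-13:05 (add 5h to convert from UTC-5).
Nadia in UTC: 09:20-12:25, 14:00-15:00, 15:05-16:30 (subtract 5h to convert from UTC+5).
Tara in UTC: 08:25-09:25, 10:20-12:50, 13:30-14:30, 14:50-16:35 (subtract 5h to convert from UTC+5).
Carol ∩ Emeka: 08:20-09:45, 11:35-13:25.
Carol ∩ Emeka ∩ Rosa: 13:20-13:25.
Carol ∩ Emeka ∩ Rosa ∩ Hamid: ∅.
Carol ∩ Emeka ∩ Rosa ∩ Hamid ∩ Nadia: ∅.
Carol ∩ Emeka ∩ Rosa ∩ Hamid ∩ Nadia ∩ Tara: ∅.
There is no time when everyone is free.
No common window is at least 40 minutes long.

none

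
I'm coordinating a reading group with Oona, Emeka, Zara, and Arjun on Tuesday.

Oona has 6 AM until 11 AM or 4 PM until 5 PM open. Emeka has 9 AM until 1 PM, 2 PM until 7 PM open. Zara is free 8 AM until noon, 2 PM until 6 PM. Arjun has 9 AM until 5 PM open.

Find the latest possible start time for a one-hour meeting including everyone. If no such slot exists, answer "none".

Oona ∩ Emeka: 09:00-11:00, 16:00-17:00.
Oona ∩ Emeka ∩ Zara: 09:00-11:00, 16:00-17:00.
Oona ∩ Emeka ∩ Zara ∩ Arjun: 09:00-11:00, 16:00-17:00.
Those are the intersection windows.
The last common window of at least 60 minutes is 16:00-17:00; a 60-minute meeting can start as late as 16:00 and still end by 17:00.

16:00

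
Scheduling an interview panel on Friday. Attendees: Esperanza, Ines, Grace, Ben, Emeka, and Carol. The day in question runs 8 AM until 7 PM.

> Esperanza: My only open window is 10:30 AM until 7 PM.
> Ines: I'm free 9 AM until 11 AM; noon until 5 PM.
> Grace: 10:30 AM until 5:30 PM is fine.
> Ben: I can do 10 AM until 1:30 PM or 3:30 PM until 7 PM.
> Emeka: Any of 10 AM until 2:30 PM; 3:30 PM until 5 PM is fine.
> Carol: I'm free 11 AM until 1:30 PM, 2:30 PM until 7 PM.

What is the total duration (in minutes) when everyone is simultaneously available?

Esperanza ∩ Ines: 10:30-11:00, 12:00-17:00.
Esperanza ∩ Ines ∩ Grace: 10:30-11:00, 12:00-17:00.
Esperanza ∩ Ines ∩ Grace ∩ Ben: 10:30-11:00, 12:00-13:30, 15:30-17:00.
Esperanza ∩ Ines ∩ Grace ∩ Ben ∩ Emeka: 10:30-11:00, 12:00-13:30, 15:30-17:00.
Esperanza ∩ Ines ∩ Grace ∩ Ben ∩ Emeka ∩ Carol: 12:00-13:30, 15:30-17:00.
Those are the intersection windows.
Summing the common windows: 90 + 90 = 180 minutes.

180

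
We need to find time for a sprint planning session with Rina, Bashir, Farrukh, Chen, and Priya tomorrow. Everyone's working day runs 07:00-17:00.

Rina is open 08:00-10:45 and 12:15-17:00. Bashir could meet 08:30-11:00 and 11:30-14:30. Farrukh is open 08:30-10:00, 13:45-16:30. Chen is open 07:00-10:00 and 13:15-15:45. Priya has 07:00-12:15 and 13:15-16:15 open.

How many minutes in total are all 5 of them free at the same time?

Rina ∩ Bashir: 08:30-10:45, 12:15-14:30.
Rina ∩ Bashir ∩ Farrukh: 08:30-10:00, 13:45-14:30.
Rina ∩ Bashir ∩ Farrukh ∩ Chen: 08:30-10:00, 13:45-14:30.
Rina ∩ Bashir ∩ Farrukh ∩ Chen ∩ Priya: 08:30-10:00, 13:45-14:30.
Summing the common windows: 90 + 45 = 135 minutes.

135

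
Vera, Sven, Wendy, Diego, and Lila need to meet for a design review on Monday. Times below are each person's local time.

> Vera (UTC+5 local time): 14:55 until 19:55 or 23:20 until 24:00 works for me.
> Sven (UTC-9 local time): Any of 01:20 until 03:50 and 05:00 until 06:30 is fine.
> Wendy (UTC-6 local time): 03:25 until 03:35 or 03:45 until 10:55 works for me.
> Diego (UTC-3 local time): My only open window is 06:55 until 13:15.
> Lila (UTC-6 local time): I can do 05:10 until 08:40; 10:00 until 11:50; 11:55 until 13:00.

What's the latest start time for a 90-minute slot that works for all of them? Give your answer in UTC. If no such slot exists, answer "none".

Vera in UTC: 09:55-14:55, 18:20-19:00 (subtract 5h to convert from UTC+5).
Sven in UTC: 10:20-12:50, 14:00-15:30 (add 9h to convert from UTC-9).
Wendy in UTC: 09:25-09:35, 09:45-16:55 (add 6h to convert from UTC-6).
Diego in UTC: 09:55-16:15 (add 3h to convert from UTC-3).
Lila in UTC: 11:10-14:40, 16:00-17:50, 17:55-19:00 (add 6h to convert from UTC-6).
Vera ∩ Sven: 10:20-12:50, 14:00-14:55.
Vera ∩ Sven ∩ Wendy: 10:20-12:50, 14:00-14:55.
Vera ∩ Sven ∩ Wendy ∩ Diego: 10:20-12:50, 14:00-14:55.
Vera ∩ Sven ∩ Wendy ∩ Diego ∩ Lila: 11:10-12:50, 14:00-14:40.
The last common window of at least 90 minutes is 11:10-12:50; a 90-minute meeting can start as late as 11:20 and still end by 12:50.

11:20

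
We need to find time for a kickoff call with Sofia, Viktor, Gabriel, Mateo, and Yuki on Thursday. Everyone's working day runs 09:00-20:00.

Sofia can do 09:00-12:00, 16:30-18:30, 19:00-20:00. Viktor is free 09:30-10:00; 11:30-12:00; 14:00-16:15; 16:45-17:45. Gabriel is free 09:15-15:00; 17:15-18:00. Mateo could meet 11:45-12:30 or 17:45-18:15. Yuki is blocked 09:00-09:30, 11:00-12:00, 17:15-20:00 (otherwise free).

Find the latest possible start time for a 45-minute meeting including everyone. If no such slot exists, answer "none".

none

Sofia free: 09:00-12:00, 16:30-18:30, 19:00-20:00.
Viktor free: 09:30-10:00, 11:30-12:00, 14:00-16:15, 16:45-17:45.
Gabriel free: 09:15-15:00, 17:15-18:00.
Mateo free: 11:45-12:30, 17:45-18:15.
Yuki free: 09:30-11:00, 12:00-17:15 (invert busy blocks within the working day).
Sofia ∩ Viktor: 09:30-10:00, 11:30-12:00, 16:45-17:45.
Sofia ∩ Viktor ∩ Gabriel: 09:30-10:00, 11:30-12:00, 17:15-17:45.
Sofia ∩ Viktor ∩ Gabriel ∩ Mateo: 11:45-12:00.
Sofia ∩ Viktor ∩ Gabriel ∩ Mateo ∩ Yuki: ∅.
There is no time when everyone is free.
No common window is at least 45 minutes long.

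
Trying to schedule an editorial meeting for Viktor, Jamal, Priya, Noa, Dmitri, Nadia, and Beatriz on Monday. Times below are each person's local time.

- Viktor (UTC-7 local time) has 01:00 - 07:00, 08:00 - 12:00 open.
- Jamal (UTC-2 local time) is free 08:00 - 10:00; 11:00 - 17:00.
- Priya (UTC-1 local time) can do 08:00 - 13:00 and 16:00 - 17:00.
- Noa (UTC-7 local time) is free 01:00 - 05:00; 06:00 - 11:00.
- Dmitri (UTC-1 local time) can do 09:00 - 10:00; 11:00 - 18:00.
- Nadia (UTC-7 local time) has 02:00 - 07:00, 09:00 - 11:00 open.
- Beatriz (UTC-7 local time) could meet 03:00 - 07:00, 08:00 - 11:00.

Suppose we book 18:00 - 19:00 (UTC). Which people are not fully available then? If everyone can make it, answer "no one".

Beatriz, Nadia, Noa, Priya

Viktor in UTC: 08:00-14:00, 15:00-19:00 (add 7h to convert from UTC-7).
Jamal in UTC: 10:00-12:00, 13:00-19:00 (add 2h to convert from UTC-2).
Priya in UTC: 09:00-14:00, 17:00-18:00 (add 1h to convert from UTC-1).
Noa in UTC: 08:00-12:00, 13:00-18:00 (add 7h to convert from UTC-7).
Dmitri in UTC: 10:00-11:00, 12:00-19:00 (add 1h to convert from UTC-1).
Nadia in UTC: 09:00-14:00, 16:00-18:00 (add 7h to convert from UTC-7).
Beatriz in UTC: 10:00-14:00, 15:00-18:00 (add 7h to convert from UTC-7).
Viktor: free for 18:00-19:00. Jamal: free for 18:00-19:00. Priya: not fully free for 18:00-19:00. Noa: not fully free for 18:00-19:00. Dmitri: free for 18:00-19:00. Nadia: not fully free for 18:00-19:00. Beatriz: not fully free for 18:00-19:00.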